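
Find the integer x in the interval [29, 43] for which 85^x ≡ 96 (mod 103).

41

Compute 85^29 mod 103 = 86, then multiply by 85 repeatedly:
  85^29=86  85^30=100  85^31=54  85^32=58  85^33=89
  85^34=46  85^35=99  85^36=72  85^37=43  85^38=50
  85^39=27  85^40=29  85^41=96
Found 96 at exponent 41.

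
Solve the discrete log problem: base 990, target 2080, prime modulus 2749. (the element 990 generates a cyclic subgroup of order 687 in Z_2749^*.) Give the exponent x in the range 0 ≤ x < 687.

341

Baby-step giant-step with m = ceil(sqrt(687)) = 27.
Baby table (990^j mod 2749 for j=0..26):
  0:1  1:990  2:1456  3:964  4:457  5:1594  6:134  7:708
  8:2674  9:2722  10:760  11:1923  12:1462  13:1406  14:946  15:1880
  16:127  17:2025  18:729  19:1472  20:310  21:1761  22:524  23:1948
  24:1471  25:2069  26:305
Giant step factor: 990^(-27) ≡ 681 (mod 2749).
Scan 2080·681^i mod 2749 for i = 0, 1, …:
  i=0: 2080   i=1: 745   i=2: 1529   i=3: 2127
  i=4: 2513   i=5: 1475   i=6: 1090   i=7: 60
  i=8: 2374   i=9: 282   i=10: 2361   i=11: 2425
  i=12: 2025
Match at i=12, j=17: x = 12·27 + 17 = 341.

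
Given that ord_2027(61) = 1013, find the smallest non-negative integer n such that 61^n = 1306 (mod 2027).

Baby-step giant-step with m = ceil(sqrt(1013)) = 32.
Baby table (61^j mod 2027 for j=0..31):
  0:1  1:61  2:1694  3:1984  4:1431  5:130  6:1849  7:1304
  8:491  9:1573  10:684  11:1184  12:1279  13:993  14:1790  15:1759
  16:1895  17:56  18:1389  19:1622  20:1646  21:1083  22:1199  23:167
  24:52  25:1145  26:927  27:1818  28:1440  29:679  30:879  31:917
Giant step factor: 61^(-32) ≡ 1928 (mod 2027).
Scan 1306·1928^i mod 2027 for i = 0, 1, …:
  i=0: 1306   i=1: 434   i=2: 1628   i=3: 988
  i=4: 1511   i=5: 409   i=6: 49   i=7: 1230
  i=8: 1877   i=9: 661     …   i=22: 458
  i=23: 1279
Match at i=23, j=12: n = 23·32 + 12 = 748.

748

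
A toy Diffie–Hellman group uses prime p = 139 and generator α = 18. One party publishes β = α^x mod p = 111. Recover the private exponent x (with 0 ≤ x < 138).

Baby-step giant-step with m = ceil(sqrt(138)) = 12.
Baby table (18^j mod 139 for j=0..11):
  0:1  1:18  2:46  3:133  4:31  5:2  6:36  7:92
  8:127  9:62  10:4  11:72
Giant step factor: 18^(-12) ≡ 34 (mod 139).
Scan 111·34^i mod 139 for i = 0, 1, …:
  i=0: 111   i=1: 21   i=2: 19   i=3: 90
  i=4: 2
Match at i=4, j=5: x = 4·12 + 5 = 53.

53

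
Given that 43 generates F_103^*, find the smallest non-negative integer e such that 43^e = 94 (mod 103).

3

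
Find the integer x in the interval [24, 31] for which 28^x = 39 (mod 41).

Compute 28^24 mod 41 = 16, then multiply by 28 repeatedly:
  28^24=16  28^25=38  28^26=39
Found 39 at exponent 26.

26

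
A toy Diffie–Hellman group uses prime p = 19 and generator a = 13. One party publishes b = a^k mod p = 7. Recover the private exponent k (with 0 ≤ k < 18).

12

Successive powers of 13 modulo 19:
  13^0=1  13^1=13  13^2=17  13^3=12  13^4=4  13^5=14
  13^6=11  13^7=10  13^8=16  13^9=18  13^10=6  13^11=2
  13^12=7
So 13^12 ≡ 7 (mod 19), giving k = 12.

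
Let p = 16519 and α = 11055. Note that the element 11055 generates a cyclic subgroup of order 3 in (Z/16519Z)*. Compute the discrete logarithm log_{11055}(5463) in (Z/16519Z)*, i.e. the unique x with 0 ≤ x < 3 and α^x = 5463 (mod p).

Successive powers of 11055 modulo 16519:
  11055^0=1  11055^1=11055  11055^2=5463
So 11055^2 ≡ 5463 (mod 16519), giving x = 2.

2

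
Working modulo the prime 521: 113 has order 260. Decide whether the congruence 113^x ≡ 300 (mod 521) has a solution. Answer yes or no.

no

300 ∈ ⟨113⟩ iff 300^260 ≡ 1 (mod 521), since |⟨113⟩| = 260.
300^260 mod 521 = 520.
Since 520 ≠ 1, 300 does not lie in the subgroup.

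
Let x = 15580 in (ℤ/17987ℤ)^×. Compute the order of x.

8993

The order of 15580 must divide p − 1 = 17986 = 2 · 17 · 23^2.
Divisors: 1, 2, 17, 23, 34, 46, 391, 529, 782, 1058, 8993, 17986.
Check each in increasing order: 15580^1 ≡ 15580;  15580^2 ≡ 1835;  15580^17 ≡ 9986;  15580^23 ≡ 16640;  15580^34 ≡ 268;  15580^46 ≡ 15709;  15580^391 ≡ 7666;  15580^529 ≡ 13946;  15580^782 ≡ 4027;  15580^1058 ≡ 15472;  15580^8993 ≡ 1.
Smallest exponent giving 1 is 8993.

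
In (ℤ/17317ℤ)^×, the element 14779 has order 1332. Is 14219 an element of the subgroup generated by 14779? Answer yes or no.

yes

14219 ∈ ⟨14779⟩ iff 14219^1332 ≡ 1 (mod 17317), since |⟨14779⟩| = 1332.
14219^1332 mod 17317 = 1.
Since 1 = 1, 14219 lies in the subgroup.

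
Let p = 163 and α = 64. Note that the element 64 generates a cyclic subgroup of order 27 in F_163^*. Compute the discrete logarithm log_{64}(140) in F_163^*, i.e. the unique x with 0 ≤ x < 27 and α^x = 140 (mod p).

15

Successive powers of 64 modulo 163:
  64^0=1  64^1=64  64^2=21  64^3=40  64^4=115  64^5=25
  64^6=133  64^7=36  64^8=22  64^9=104  64^10=136  64^11=65
  64^12=85  64^13=61  64^14=155  64^15=140
So 64^15 ≡ 140 (mod 163), giving x = 15.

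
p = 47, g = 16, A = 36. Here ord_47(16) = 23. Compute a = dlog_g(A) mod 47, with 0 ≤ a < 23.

10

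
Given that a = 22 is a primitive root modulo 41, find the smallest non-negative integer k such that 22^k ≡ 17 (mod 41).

37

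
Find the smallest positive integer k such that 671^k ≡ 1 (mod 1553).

The order of 671 must divide p − 1 = 1552 = 2^4 · 97.
Divisors: 1, 2, 4, 8, 16, 97, 194, 388, 776, 1552.
Check each in increasing order: 671^1 ≡ 671;  671^2 ≡ 1424;  671^4 ≡ 1111;  671^8 ≡ 1239;  671^16 ≡ 757;  671^97 ≡ 1214;  671^194 ≡ 1552;  671^388 ≡ 1.
Smallest exponent giving 1 is 388.

388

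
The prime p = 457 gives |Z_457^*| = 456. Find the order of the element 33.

456

The order of 33 must divide p − 1 = 456 = 2^3 · 3 · 19.
Divisors: 1, 2, 3, 4, 6, 8, 12, 19, 24, 38, 57, 76, 114, 152, 228, 456.
Check each in increasing order: 33^1 ≡ 33;  33^2 ≡ 175;  33^3 ≡ 291;  33^4 ≡ 6;  33^6 ≡ 136;  33^8 ≡ 36;  33^12 ≡ 216;  33^19 ≡ 111;  33^24 ≡ 42;  33^38 ≡ 439;  33^57 ≡ 287;  33^76 ≡ 324;  33^114 ≡ 109;  33^152 ≡ 323;  33^228 ≡ 456;  33^456 ≡ 1.
Smallest exponent giving 1 is 456.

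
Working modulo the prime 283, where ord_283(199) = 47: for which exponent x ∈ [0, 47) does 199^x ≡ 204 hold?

42

Baby-step giant-step with m = ceil(sqrt(47)) = 7.
Baby table (199^j mod 283 for j=0..6):
  0:1  1:199  2:264  3:181  4:78  5:240  6:216
Giant step factor: 199^(-7) ≡ 168 (mod 283).
Scan 204·168^i mod 283 for i = 0, 1, …:
  i=0: 204   i=1: 29   i=2: 61   i=3: 60
  i=4: 175   i=5: 251   i=6: 1
Match at i=6, j=0: x = 6·7 + 0 = 42.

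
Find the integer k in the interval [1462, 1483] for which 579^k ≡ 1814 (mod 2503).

1481

Compute 579^1462 mod 2503 = 68, then multiply by 579 repeatedly:
  579^1462=68  579^1463=1827  579^1464=1567  579^1465=1207  579^1466=516
  579^1467=907  579^1468=2026  579^1469=1650  579^1470=1707  579^1471=2171
  579^1472=503  579^1473=889  579^1474=1616  579^1475=2045  579^1476=136
  579^1477=1151  579^1478=631  579^1479=2414  579^1480=1032  579^1481=1814
Found 1814 at exponent 1481.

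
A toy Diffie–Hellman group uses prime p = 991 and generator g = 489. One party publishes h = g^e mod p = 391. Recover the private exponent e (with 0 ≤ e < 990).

932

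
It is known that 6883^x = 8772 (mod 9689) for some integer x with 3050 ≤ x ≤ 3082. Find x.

Compute 6883^3050 mod 9689 = 4195, then multiply by 6883 repeatedly:
  6883^3050=4195  6883^3051=965  6883^3052=5130  6883^3053=3074  6883^3054=7255
  6883^3055=8748  6883^3056=5038  6883^3057=9312  6883^3058=1761  6883^3059=24
  6883^3060=479  6883^3061=2697  6883^3062=9016  6883^3063=8772
Found 8772 at exponent 3063.

3063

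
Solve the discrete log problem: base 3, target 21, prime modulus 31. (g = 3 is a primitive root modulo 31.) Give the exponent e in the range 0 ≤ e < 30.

Successive powers of 3 modulo 31:
  3^0=1  3^1=3  3^2=9  3^3=27  3^4=19  3^5=26
  3^6=16  3^7=17  3^8=20  3^9=29  3^10=25  3^11=13
  3^12=8  3^13=24  3^14=10  3^15=30  3^16=28  3^17=22
  3^18=4  3^19=12  3^20=5  3^21=15  3^22=14  3^23=11
  3^24=2  3^25=6  3^26=18  3^27=23  3^28=7  3^29=21
So 3^29 ≡ 21 (mod 31), giving e = 29.

29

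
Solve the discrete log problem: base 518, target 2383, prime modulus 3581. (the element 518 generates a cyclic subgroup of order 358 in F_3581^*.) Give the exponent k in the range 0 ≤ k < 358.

59

Baby-step giant-step with m = ceil(sqrt(358)) = 19.
Baby table (518^j mod 3581 for j=0..18):
  0:1  1:518  2:3330  3:2479  4:2124  5:865  6:445  7:1326
  8:2897  9:207  10:3377  11:1758  12:1070  13:2786  14:5  15:2590
  16:2326  17:1652  18:3458
Giant step factor: 518^(-19) ≡ 438 (mod 3581).
Scan 2383·438^i mod 3581 for i = 0, 1, …:
  i=0: 2383   i=1: 1683   i=2: 3049   i=3: 3330
Match at i=3, j=2: k = 3·19 + 2 = 59.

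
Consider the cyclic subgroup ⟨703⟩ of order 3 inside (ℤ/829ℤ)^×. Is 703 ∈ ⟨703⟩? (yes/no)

⟨703⟩ has order 3; its elements mod 829 are {1, 125, 703}.
703 is in this set.

yes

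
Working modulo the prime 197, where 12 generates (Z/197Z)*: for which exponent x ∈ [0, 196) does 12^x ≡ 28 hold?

Baby-step giant-step with m = ceil(sqrt(196)) = 14.
Baby table (12^j mod 197 for j=0..13):
  0:1  1:12  2:144  3:152  4:51  5:21  6:55  7:69
  8:40  9:86  10:47  11:170  12:70  13:52
Giant step factor: 12^(-14) ≡ 6 (mod 197).
Scan 28·6^i mod 197 for i = 0, 1, …:
  i=0: 28   i=1: 168   i=2: 23   i=3: 138
  i=4: 40
Match at i=4, j=8: x = 4·14 + 8 = 64.

64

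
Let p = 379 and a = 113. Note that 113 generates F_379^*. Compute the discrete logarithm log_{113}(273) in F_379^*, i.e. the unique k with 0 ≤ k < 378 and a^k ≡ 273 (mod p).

155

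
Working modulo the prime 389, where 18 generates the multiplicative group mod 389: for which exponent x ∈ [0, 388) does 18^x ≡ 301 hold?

95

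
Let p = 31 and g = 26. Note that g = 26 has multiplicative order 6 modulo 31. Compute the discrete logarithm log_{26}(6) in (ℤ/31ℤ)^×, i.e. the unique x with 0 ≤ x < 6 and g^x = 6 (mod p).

Successive powers of 26 modulo 31:
  26^0=1  26^1=26  26^2=25  26^3=30  26^4=5  26^5=6
So 26^5 ≡ 6 (mod 31), giving x = 5.

5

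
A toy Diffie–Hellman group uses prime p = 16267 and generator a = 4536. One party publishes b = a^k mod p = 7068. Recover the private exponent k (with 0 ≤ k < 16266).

6213

Baby-step giant-step with m = ceil(sqrt(16266)) = 128.
Baby table (4536^j mod 16267 for j=0..127):
  0:1  1:4536  2:13808  3:5138  4:11624  5:5117  6:13970  7:7955
  8:3674  9:7856  10:10086  11:7292  12:5701  13:11473  14:3395  15:11138
  16:12933  17:5286  18:16005  19:15326  20:9845  21:4005  22:12708  23:9507
  24:16202  25:14233  26:13432  27:7637  28:8989  29:9002  30:2902  31:3469
  32:5195  33:9904  34:11357  35:14030  36:3576  37:2537  38:7063  39:8045
  40:5239  41:14284  42:763  43:12364  44:10755  45:16214  46:3597  47:191
  48:4225  49:2074  50:5338  51:7872  52:1327  53:482  54:6574  55:2253
  56:3932  57:6920  58:10077  59:15269  60:11565  61:14032  62:12648  63:13886
  64:1072  65:15026  66:15473  67:9690  68:406  69:3445  70:10200  71:3852
  72:1914  73:11593  74:10904  75:8864  76:11347  77:1204  78:11899  79:16225
  80:4692  81:5676  82:11942  83:16069  84:12824  85:15139  86:7497  87:8362
  88:11655  89:15597  90:2809  91:4563  92:6144  93:3813  94:3947  95:9892
  96:5726  97:11004  98:6988  99:9452  100:10727  101:3075  102:7381  103:2730
  104:4093  105:5201  106:4586  107:12870  108:12324  109:8252  110:705  111:9548
  112:6974  113:11016  114:12619  115:12478  116:7315  117:12427  118:3717  119:7700
  120:1951  121:488  122:1256  123:3766  124:2226  125:11596  126:8245  127:1487
Giant step factor: 4536^(-128) ≡ 6881 (mod 16267).
Scan 7068·6881^i mod 16267 for i = 0, 1, …:
  i=0: 7068   i=1: 12845   i=2: 7834   i=3: 13183
  i=4: 7431   i=5: 5530   i=6: 3417   i=7: 6562
  i=8: 12197   i=9: 6104     …   i=47: 6556
  i=48: 3445
Match at i=48, j=69: k = 48·128 + 69 = 6213.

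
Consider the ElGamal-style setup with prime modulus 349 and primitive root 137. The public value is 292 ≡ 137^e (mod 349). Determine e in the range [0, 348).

80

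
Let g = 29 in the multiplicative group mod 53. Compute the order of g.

The order of 29 must divide p − 1 = 52 = 2^2 · 13.
Divisors: 1, 2, 4, 13, 26, 52.
Check each in increasing order: 29^1 ≡ 29;  29^2 ≡ 46;  29^4 ≡ 49;  29^13 ≡ 52;  29^26 ≡ 1.
Smallest exponent giving 1 is 26.

26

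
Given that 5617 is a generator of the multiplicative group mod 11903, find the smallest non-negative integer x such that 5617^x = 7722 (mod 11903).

9084

Baby-step giant-step with m = ceil(sqrt(11902)) = 110.
Baby table (5617^j mod 11903 for j=0..109):
  0:1  1:5617  2:7739  3:207  4:8128  5:6971  6:7140  7:4173
  8:2734  9:2008  10:6795  11:6497  12:10954  13:2011  14:11743  15:5908
  16:11575  17:2589  18:8850  19:3522  20:288  21:10791  22:2971  23:101
  24:7876  25:7944  26:9004  27:11524  28:1794  29:6960  30:4868  31:2365
  32:457  33:7824  34:1532  35:11278  36:760  37:7646  38:1558  39:2581
  40:11526  41:1125  42:10535  43:5282  44:6718  45:2496  46:10201  47:9878
  48:4843  49:4776  50:9333  51:2649  52:683  53:3645  54:805  55:10448
  56:4626  57:11896  58:8293  59:5342  60:10454  61:2619  62:10718  63:9535
  64:6498  65:4668  66:9750  67:47  68:2133  69:6643  70:9729  71:1120
  72:6256  73:2296  74:5683  75:9468  76:11055  77:9887  78:7784  79:3009
  80:11196  81:4383  82:3907  83:8390  84:2653  85:11248  86:10795  87:1633
  88:7251  89:8704  90:4747  91:1179  92:4375  93:6583  94:5993  95:997
  96:5739  97:2639  98:4028  99:9576  100:10638  101:586  102:6334  103:11
  104:2272  105:1808  106:2277  107:6087  108:5263  109:7122
Giant step factor: 5617^(-110) ≡ 5753 (mod 11903).
Scan 7722·5753^i mod 11903 for i = 0, 1, …:
  i=0: 7722   i=1: 2670   i=2: 5640   i=3: 11245
  i=4: 11583   i=5: 4005   i=6: 8460   i=7: 10916
  i=8: 11423   i=9: 56     …   i=81: 417
  i=82: 6498
Match at i=82, j=64: x = 82·110 + 64 = 9084.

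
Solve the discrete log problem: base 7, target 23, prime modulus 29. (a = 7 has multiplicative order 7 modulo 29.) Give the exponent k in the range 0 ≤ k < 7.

Successive powers of 7 modulo 29:
  7^0=1  7^1=7  7^2=20  7^3=24  7^4=23
So 7^4 ≡ 23 (mod 29), giving k = 4.

4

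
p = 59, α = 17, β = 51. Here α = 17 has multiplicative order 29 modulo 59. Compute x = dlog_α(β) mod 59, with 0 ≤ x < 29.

Successive powers of 17 modulo 59:
  17^0=1  17^1=17  17^2=53  17^3=16  17^4=36  17^5=22
  17^6=20  17^7=45  17^8=57  17^9=25  17^10=12  17^11=27
  17^12=46  17^13=15  17^14=19  17^15=28  17^16=4  17^17=9
  17^18=35  17^19=5  17^20=26  17^21=29  17^22=21  17^23=3
  17^24=51
So 17^24 ≡ 51 (mod 59), giving x = 24.

24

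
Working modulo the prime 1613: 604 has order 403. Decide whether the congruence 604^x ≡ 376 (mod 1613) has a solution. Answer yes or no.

376 ∈ ⟨604⟩ iff 376^403 ≡ 1 (mod 1613), since |⟨604⟩| = 403.
376^403 mod 1613 = 1.
Since 1 = 1, 376 lies in the subgroup.

yes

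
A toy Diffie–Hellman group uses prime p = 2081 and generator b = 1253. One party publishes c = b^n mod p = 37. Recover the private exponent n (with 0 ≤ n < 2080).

850

Baby-step giant-step with m = ceil(sqrt(2080)) = 46.
Baby table (1253^j mod 2081 for j=0..45):
  0:1  1:1253  2:935  3:2033  4:205  5:902  6:223  7:565
  8:405  9:1782  10:2014  11:1370  12:1866  13:1135  14:832  15:1996
  16:1707  17:1684  18:1999  19:1304  20:327  21:1855  22:1919  23:952
  24:443  25:1533  26:86  27:1627  28:1332  29:34  30:982  31:575
  32:449  33:727  34:1534  35:1339  36:481  37:1284  38:239  39:1884
  40:798  41:1014  42:1132  43:1235  44:1272  45:1851
Giant step factor: 1253^(-46) ≡ 1935 (mod 2081).
Scan 37·1935^i mod 2081 for i = 0, 1, …:
  i=0: 37   i=1: 841   i=2: 2074   i=3: 1022
  i=4: 620   i=5: 1044   i=6: 1570   i=7: 1771
  i=8: 1559   i=9: 1296     …   i=17: 1626
  i=18: 1919
Match at i=18, j=22: n = 18·46 + 22 = 850.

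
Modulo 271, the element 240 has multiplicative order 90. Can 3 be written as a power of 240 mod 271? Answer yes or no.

3 ∈ ⟨240⟩ iff 3^90 ≡ 1 (mod 271), since |⟨240⟩| = 90.
3^90 mod 271 = 1.
Since 1 = 1, 3 lies in the subgroup.

yes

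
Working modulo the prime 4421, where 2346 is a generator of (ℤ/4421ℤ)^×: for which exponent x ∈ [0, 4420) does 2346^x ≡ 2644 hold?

Baby-step giant-step with m = ceil(sqrt(4420)) = 67.
Baby table (2346^j mod 4421 for j=0..66):
  0:1  1:2346  2:3992  3:1554  4:2780  5:905  6:1050  7:803
  8:492  9:351  10:1140  11:4156  12:1671  13:3160  14:3764  15:1607
  16:3330  17:273  18:3834  19:2250  20:4247  21:2949  22:3910  23:3706
  24:2590  25:1686  26:2982  27:1750  28:2812  29:820  30:585  31:1900
  32:1032  33:2785  34:3793  35:3326  36:4152  37:1129  38:455  39:1969
  40:3750  41:4131  42:494  43:622  44:282  45:2843  46:2810  47:549
  48:1443  49:3213  50:4314  51:975  52:1693  53:1720  54:3168  55:427
  56:2596  57:2499  58:408  59:2232  60:1808  61:1829  62:2464  63:2297
  64:3984  65:470  66:1791
Giant step factor: 2346^(-67) ≡ 191 (mod 4421).
Scan 2644·191^i mod 4421 for i = 0, 1, …:
  i=0: 2644   i=1: 1010   i=2: 2807   i=3: 1196
  i=4: 2965   i=5: 427
Match at i=5, j=55: x = 5·67 + 55 = 390.

390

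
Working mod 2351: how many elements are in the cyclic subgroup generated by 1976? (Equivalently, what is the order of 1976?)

2350

The order of 1976 must divide p − 1 = 2350 = 2 · 5^2 · 47.
Divisors: 1, 2, 5, 10, 25, 47, 50, 94, 235, 470, 1175, 2350.
Check each in increasing order: 1976^1 ≡ 1976;  1976^2 ≡ 1916;  1976^5 ≡ 858;  1976^10 ≡ 301;  1976^25 ≡ 2194;  1976^47 ≡ 746;  1976^50 ≡ 1139;  1976^94 ≡ 1680;  1976^235 ≡ 1820;  1976^470 ≡ 2192;  1976^1175 ≡ 2350;  1976^2350 ≡ 1.
Smallest exponent giving 1 is 2350.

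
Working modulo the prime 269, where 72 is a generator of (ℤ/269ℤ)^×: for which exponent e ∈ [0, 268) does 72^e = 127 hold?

Baby-step giant-step with m = ceil(sqrt(268)) = 17.
Baby table (72^j mod 269 for j=0..16):
  0:1  1:72  2:73  3:145  4:218  5:94  6:43  7:137
  8:180  9:48  10:228  11:7  12:235  13:242  14:208  15:181
  16:120
Giant step factor: 72^(-17) ≡ 227 (mod 269).
Scan 127·227^i mod 269 for i = 0, 1, …:
  i=0: 127   i=1: 46   i=2: 220   i=3: 175
  i=4: 182   i=5: 157   i=6: 131   i=7: 147
  i=8: 13   i=9: 261   i=10: 67   i=11: 145
Match at i=11, j=3: e = 11·17 + 3 = 190.

190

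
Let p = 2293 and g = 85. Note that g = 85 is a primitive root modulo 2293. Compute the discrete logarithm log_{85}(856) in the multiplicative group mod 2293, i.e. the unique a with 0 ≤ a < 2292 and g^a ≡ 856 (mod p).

188

Baby-step giant-step with m = ceil(sqrt(2292)) = 48.
Baby table (85^j mod 2293 for j=0..47):
  0:1  1:85  2:346  3:1894  4:480  5:1819  6:984  7:1092
  8:1100  9:1780  10:2255  11:1356  12:610  13:1404  14:104  15:1961
  16:1589  17:2071  18:1767  19:1150  20:1444  21:1211  22:2043  23:1680
  24:634  25:1151  26:1529  27:1557  28:1644  29:2160  30:160  31:2135
  32:328  33:364  34:1131  35:2122  36:1516  37:452  38:1732  39:468
  40:799  41:1418  42:1294  43:2219  44:589  45:1912  46:2010  47:1168
Giant step factor: 85^(-48) ≡ 2027 (mod 2293).
Scan 856·2027^i mod 2293 for i = 0, 1, …:
  i=0: 856   i=1: 1604   i=2: 2127   i=3: 589
Match at i=3, j=44: a = 3·48 + 44 = 188.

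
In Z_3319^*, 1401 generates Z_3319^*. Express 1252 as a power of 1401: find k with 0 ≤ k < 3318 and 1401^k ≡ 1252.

Baby-step giant-step with m = ceil(sqrt(3318)) = 58.
Baby table (1401^j mod 3319 for j=0..57):
  0:1  1:1401  2:1272  3:3088  4:1631  5:1559  6:257  7:1605
  8:1642  9:375  10:973  11:2383  12:2988  13:929  14:481  15:124
  16:1136  17:1735  18:1227  19:3104  20:814  21:1997  22:3199  23:1149
  24:34  25:1168  26:101  27:2103  28:2350  29:3221  30:2100  31:1466
  32:2724  33:2793  34:3211  35:1366  36:2022  37:1715  38:3078  39:897
  40:2115  41:2567  42:1890  43:2647  44:1124  45:1518  46:2558  47:2557
  48:1156  49:3203  50:115  51:1803  52:244  53:3306  54:1701  55:59
  56:3003  57:2030
Giant step factor: 1401^(-58) ≡ 2501 (mod 3319).
Scan 1252·2501^i mod 3319 for i = 0, 1, …:
  i=0: 1252   i=1: 1435   i=2: 1096   i=3: 2921
  i=4: 302   i=5: 1889   i=6: 1452   i=7: 466
  i=8: 497   i=9: 1691     …   i=13: 2640
  i=14: 1149
Match at i=14, j=23: k = 14·58 + 23 = 835.

835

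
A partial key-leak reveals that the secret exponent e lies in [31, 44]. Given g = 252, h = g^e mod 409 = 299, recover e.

41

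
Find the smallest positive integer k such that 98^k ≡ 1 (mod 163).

The order of 98 must divide p − 1 = 162 = 2 · 3^4.
Divisors: 1, 2, 3, 6, 9, 18, 27, 54, 81, 162.
Check each in increasing order: 98^1 ≡ 98;  98^2 ≡ 150;  98^3 ≡ 30;  98^6 ≡ 85;  98^9 ≡ 105;  98^18 ≡ 104;  98^27 ≡ 162;  98^54 ≡ 1.
Smallest exponent giving 1 is 54.

54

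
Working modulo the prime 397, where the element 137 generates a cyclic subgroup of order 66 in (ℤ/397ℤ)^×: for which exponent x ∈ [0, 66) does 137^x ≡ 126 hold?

42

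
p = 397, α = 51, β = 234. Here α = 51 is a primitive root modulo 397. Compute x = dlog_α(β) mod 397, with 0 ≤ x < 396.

300

Baby-step giant-step with m = ceil(sqrt(396)) = 20.
Baby table (51^j mod 397 for j=0..19):
  0:1  1:51  2:219  3:53  4:321  5:94  6:30  7:339
  8:218  9:2  10:102  11:41  12:106  13:245  14:188  15:60
  16:281  17:39  18:4  19:204
Giant step factor: 51^(-20) ≡ 92 (mod 397).
Scan 234·92^i mod 397 for i = 0, 1, …:
  i=0: 234   i=1: 90   i=2: 340   i=3: 314
  i=4: 304   i=5: 178   i=6: 99   i=7: 374
  i=8: 266   i=9: 255     …   i=14: 82
  i=15: 1
Match at i=15, j=0: x = 15·20 + 0 = 300.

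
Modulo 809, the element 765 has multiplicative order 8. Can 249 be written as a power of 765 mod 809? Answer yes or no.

no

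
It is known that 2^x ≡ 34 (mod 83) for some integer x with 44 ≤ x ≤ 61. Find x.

57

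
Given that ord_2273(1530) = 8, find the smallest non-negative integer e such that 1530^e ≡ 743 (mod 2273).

5

Successive powers of 1530 modulo 2273:
  1530^0=1  1530^1=1530  1530^2=1983  1530^3=1808  1530^4=2272  1530^5=743
So 1530^5 ≡ 743 (mod 2273), giving e = 5.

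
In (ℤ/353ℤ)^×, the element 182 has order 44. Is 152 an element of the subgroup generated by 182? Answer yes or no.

no

152 ∈ ⟨182⟩ iff 152^44 ≡ 1 (mod 353), since |⟨182⟩| = 44.
152^44 mod 353 = 311.
Since 311 ≠ 1, 152 does not lie in the subgroup.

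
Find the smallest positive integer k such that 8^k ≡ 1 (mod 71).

35

The order of 8 must divide p − 1 = 70 = 2 · 5 · 7.
Divisors: 1, 2, 5, 7, 10, 14, 35, 70.
Check each in increasing order: 8^1 ≡ 8;  8^2 ≡ 64;  8^5 ≡ 37;  8^7 ≡ 25;  8^10 ≡ 20;  8^14 ≡ 57;  8^35 ≡ 1.
Smallest exponent giving 1 is 35.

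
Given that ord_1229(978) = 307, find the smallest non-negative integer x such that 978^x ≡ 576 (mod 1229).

Baby-step giant-step with m = ceil(sqrt(307)) = 18.
Baby table (978^j mod 1229 for j=0..17):
  0:1  1:978  2:322  3:292  4:448  5:620  6:463  7:542
  8:377  9:6  10:952  11:703  12:523  13:230  14:33  15:320
  16:794  17:1033
Giant step factor: 978^(-18) ≡ 239 (mod 1229).
Scan 576·239^i mod 1229 for i = 0, 1, …:
  i=0: 576   i=1: 16   i=2: 137   i=3: 789
  i=4: 534   i=5: 1039   i=6: 63   i=7: 309
  i=8: 111   i=9: 720     …   i=13: 53
  i=14: 377
Match at i=14, j=8: x = 14·18 + 8 = 260.

260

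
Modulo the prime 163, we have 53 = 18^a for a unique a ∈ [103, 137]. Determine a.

Compute 18^103 mod 163 = 92, then multiply by 18 repeatedly:
  18^103=92  18^104=26  18^105=142  18^106=111  18^107=42
  18^108=104  18^109=79  18^110=118  18^111=5  18^112=90
  18^113=153  18^114=146  18^115=20  18^116=34  18^117=123
  18^118=95  18^119=80  18^120=136  18^121=3  18^122=54
  18^123=157  18^124=55  18^125=12  18^126=53
Found 53 at exponent 126.

126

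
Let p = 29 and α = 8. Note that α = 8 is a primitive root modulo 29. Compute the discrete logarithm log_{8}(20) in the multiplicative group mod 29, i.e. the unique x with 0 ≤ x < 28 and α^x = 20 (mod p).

Successive powers of 8 modulo 29:
  8^0=1  8^1=8  8^2=6  8^3=19  8^4=7  8^5=27
  8^6=13  8^7=17  8^8=20
So 8^8 ≡ 20 (mod 29), giving x = 8.

8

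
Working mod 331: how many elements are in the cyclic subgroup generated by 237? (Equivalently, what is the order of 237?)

330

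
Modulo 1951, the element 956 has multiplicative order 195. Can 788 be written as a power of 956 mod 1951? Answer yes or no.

788 ∈ ⟨956⟩ iff 788^195 ≡ 1 (mod 1951), since |⟨956⟩| = 195.
788^195 mod 1951 = 1.
Since 1 = 1, 788 lies in the subgroup.

yes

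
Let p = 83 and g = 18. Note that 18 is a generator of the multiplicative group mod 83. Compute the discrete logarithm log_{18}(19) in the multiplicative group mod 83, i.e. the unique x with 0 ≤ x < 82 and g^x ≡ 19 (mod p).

Baby-step giant-step with m = ceil(sqrt(82)) = 10.
Baby table (18^j mod 83 for j=0..9):
  0:1  1:18  2:75  3:22  4:64  5:73  6:69  7:80
  8:29  9:24
Giant step factor: 18^(-10) ≡ 44 (mod 83).
Scan 19·44^i mod 83 for i = 0, 1, …:
  i=0: 19   i=1: 6   i=2: 15   i=3: 79
  i=4: 73
Match at i=4, j=5: x = 4·10 + 5 = 45.

45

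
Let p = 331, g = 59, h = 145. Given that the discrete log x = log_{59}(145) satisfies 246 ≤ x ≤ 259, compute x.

249

Compute 59^246 mod 331 = 105, then multiply by 59 repeatedly:
  59^246=105  59^247=237  59^248=81  59^249=145
Found 145 at exponent 249.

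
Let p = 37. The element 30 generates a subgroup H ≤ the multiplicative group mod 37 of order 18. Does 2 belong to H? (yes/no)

⟨30⟩ has order 18; its elements mod 37 are {1, 3, 4, 7, 9, 10, 11, 12, 16, 21, 25, 26, 27, 28, 30, 33, 34, 36}.
2 is not in this set.

no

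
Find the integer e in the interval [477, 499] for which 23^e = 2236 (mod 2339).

483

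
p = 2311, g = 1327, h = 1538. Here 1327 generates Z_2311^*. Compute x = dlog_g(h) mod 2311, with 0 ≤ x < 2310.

140

Baby-step giant-step with m = ceil(sqrt(2310)) = 49.
Baby table (1327^j mod 2311 for j=0..48):
  0:1  1:1327  2:2258  3:1310  4:498  5:2211  6:1338  7:678
  8:727  9:1042  10:756  11:238  12:1530  13:1252  14:2106  15:663
  16:1621  17:1837  18:1905  19:2012  20:719  21:1981  22:1180  23:1313
  24:2168  25:2052  26:646  27:2172  28:427  29:434  30:479  31:108
  32:34  33:1209  34:509  35:631  36:755  37:1222  38:1583  39:2253
  40:1608  41:763  42:283  43:1159  44:1178  45:970  46:2274  47:1743
  48:1961
Giant step factor: 1327^(-49) ≡ 1326 (mod 2311).
Scan 1538·1326^i mod 2311 for i = 0, 1, …:
  i=0: 1538   i=1: 1086   i=2: 283
Match at i=2, j=42: x = 2·49 + 42 = 140.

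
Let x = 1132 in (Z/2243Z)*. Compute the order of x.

The order of 1132 must divide p − 1 = 2242 = 2 · 19 · 59.
Divisors: 1, 2, 19, 38, 59, 118, 1121, 2242.
Check each in increasing order: 1132^1 ≡ 1132;  1132^2 ≡ 671;  1132^19 ≡ 871;  1132^38 ≡ 507;  1132^59 ≡ 72;  1132^118 ≡ 698;  1132^1121 ≡ 2242;  1132^2242 ≡ 1.
Smallest exponent giving 1 is 2242.

2242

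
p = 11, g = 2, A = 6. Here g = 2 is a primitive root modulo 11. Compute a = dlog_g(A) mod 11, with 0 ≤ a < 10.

9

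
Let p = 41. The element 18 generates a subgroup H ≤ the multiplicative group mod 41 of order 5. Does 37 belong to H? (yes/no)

37 ∈ ⟨18⟩ iff 37^5 ≡ 1 (mod 41), since |⟨18⟩| = 5.
37^5 mod 41 = 1.
Since 1 = 1, 37 lies in the subgroup.

yes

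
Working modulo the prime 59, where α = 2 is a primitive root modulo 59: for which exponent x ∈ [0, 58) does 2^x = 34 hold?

Baby-step giant-step with m = ceil(sqrt(58)) = 8.
Baby table (2^j mod 59 for j=0..7):
  0:1  1:2  2:4  3:8  4:16  5:32  6:5  7:10
Giant step factor: 2^(-8) ≡ 3 (mod 59).
Scan 34·3^i mod 59 for i = 0, 1, …:
  i=0: 34   i=1: 43   i=2: 11   i=3: 33
  i=4: 40   i=5: 2
Match at i=5, j=1: x = 5·8 + 1 = 41.

41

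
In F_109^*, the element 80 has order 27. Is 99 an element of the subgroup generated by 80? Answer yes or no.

no

99 ∈ ⟨80⟩ iff 99^27 ≡ 1 (mod 109), since |⟨80⟩| = 27.
99^27 mod 109 = 76.
Since 76 ≠ 1, 99 does not lie in the subgroup.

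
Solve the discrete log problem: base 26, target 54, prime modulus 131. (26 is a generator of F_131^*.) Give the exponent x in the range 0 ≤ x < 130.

73

Baby-step giant-step with m = ceil(sqrt(130)) = 12.
Baby table (26^j mod 131 for j=0..11):
  0:1  1:26  2:21  3:22  4:48  5:69  6:91  7:8
  8:77  9:37  10:45  11:122
Giant step factor: 26^(-12) ≡ 117 (mod 131).
Scan 54·117^i mod 131 for i = 0, 1, …:
  i=0: 54   i=1: 30   i=2: 104   i=3: 116
  i=4: 79   i=5: 73   i=6: 26
Match at i=6, j=1: x = 6·12 + 1 = 73.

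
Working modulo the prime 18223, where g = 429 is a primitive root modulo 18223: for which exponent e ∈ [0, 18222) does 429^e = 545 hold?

Baby-step giant-step with m = ceil(sqrt(18222)) = 135.
Baby table (429^j mod 18223 for j=0..134):
  0:1  1:429  2:1811  3:11553  4:17804  5:2479  6:6557  7:6611
  8:11554  9:10  10:4290  11:18110  12:6192  13:14033  14:6567  15:10901
  16:11441  17:6202  18:100  19:6454  20:17093  21:7251  22:12769  23:11001
  24:17895  25:5072  26:7351  27:1000  28:9871  29:6923  30:17841  31:129
  32:672  33:14943  34:14274  35:618  36:10000  37:7595  38:14561  39:14403
  40:1290  41:6720  42:3646  43:15179  44:6180  45:8885  46:3058  47:18049
  48:16469  49:12900  50:12531  51:14  52:6006  53:7131  54:15958  55:12357
  56:16483  57:683  58:1439  59:15972  60:140  61:5391  62:16641  63:13796
  64:14232  65:823  66:6830  67:14390  68:13936  69:1400  70:17464  71:2403
  72:10399  73:14759  74:8230  75:13631  76:16339  77:11799  78:14000  79:10633
  80:5807  81:12875  82:1806  83:9408  84:8749  85:17606  86:8652  87:12439
  88:15215  89:3401  90:1189  91:18060  92:2965  93:14598  94:12053  95:13628
  96:15052  97:6366  98:15787  99:11890  100:16593  101:11427  102:196  103:11192
  104:8719  105:4736  106:8991  107:12086  108:9562  109:1923  110:4932  111:1960
  112:2582  113:14298  114:10914  115:17018  116:11522  117:4505  118:1007  119:12874
  120:1377  121:7597  122:15419  123:18025  124:6173  125:5882  126:8604  127:10070
  128:1179  129:13770  130:3078  131:8406  132:16243  133:7061  134:4151
Giant step factor: 429^(-135) ≡ 10546 (mod 18223).
Scan 545·10546^i mod 18223 for i = 0, 1, …:
  i=0: 545   i=1: 7325   i=2: 2153   i=3: 17903
  i=4: 14758   i=5: 13448   i=6: 11222   i=7: 7050
  i=8: 17683   i=9: 8959     …   i=79: 14368
  i=80: 683
Match at i=80, j=57: e = 80·135 + 57 = 10857.

10857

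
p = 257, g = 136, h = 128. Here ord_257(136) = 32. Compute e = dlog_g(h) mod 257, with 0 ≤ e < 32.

Successive powers of 136 modulo 257:
  136^0=1  136^1=136  136^2=249  136^3=197  136^4=64  136^5=223
  136^6=2  136^7=15  136^8=241  136^9=137  136^10=128
So 136^10 ≡ 128 (mod 257), giving e = 10.

10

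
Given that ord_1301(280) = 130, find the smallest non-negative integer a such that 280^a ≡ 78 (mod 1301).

Baby-step giant-step with m = ceil(sqrt(130)) = 12.
Baby table (280^j mod 1301 for j=0..11):
  0:1  1:280  2:340  3:227  4:1112  5:421  6:790  7:30
  8:594  9:1093  10:305  11:835
Giant step factor: 280^(-12) ≡ 1099 (mod 1301).
Scan 78·1099^i mod 1301 for i = 0, 1, …:
  i=0: 78   i=1: 1157   i=2: 466   i=3: 841
  i=4: 549   i=5: 988   i=6: 778   i=7: 265
  i=8: 1112
Match at i=8, j=4: a = 8·12 + 4 = 100.

100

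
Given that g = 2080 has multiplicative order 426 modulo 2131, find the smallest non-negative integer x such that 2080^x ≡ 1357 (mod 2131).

Baby-step giant-step with m = ceil(sqrt(426)) = 21.
Baby table (2080^j mod 2131 for j=0..20):
  0:1  1:2080  2:470  3:1602  4:1407  5:697  6:680  7:1547
  8:2081  9:419  10:2072  11:878  12:2104  13:1377  14:96  15:1497
  16:369  17:360  18:819  19:851  20:1350
Giant step factor: 2080^(-21) ≡ 923 (mod 2131).
Scan 1357·923^i mod 2131 for i = 0, 1, …:
  i=0: 1357   i=1: 1614   i=2: 153   i=3: 573
  i=4: 391   i=5: 754   i=6: 1236   i=7: 743
  i=8: 1738   i=9: 1662     …   i=14: 132
  i=15: 369
Match at i=15, j=16: x = 15·21 + 16 = 331.

331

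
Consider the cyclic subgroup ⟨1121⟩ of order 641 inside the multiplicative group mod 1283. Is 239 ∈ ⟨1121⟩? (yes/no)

239 ∈ ⟨1121⟩ iff 239^641 ≡ 1 (mod 1283), since |⟨1121⟩| = 641.
239^641 mod 1283 = 1282.
Since 1282 ≠ 1, 239 does not lie in the subgroup.

no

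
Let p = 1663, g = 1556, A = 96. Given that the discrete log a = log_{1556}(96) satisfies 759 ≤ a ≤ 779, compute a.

765

Compute 1556^759 mod 1663 = 332, then multiply by 1556 repeatedly:
  1556^759=332  1556^760=1062  1556^761=1113  1556^762=645  1556^763=831
  1556^764=885  1556^765=96
Found 96 at exponent 765.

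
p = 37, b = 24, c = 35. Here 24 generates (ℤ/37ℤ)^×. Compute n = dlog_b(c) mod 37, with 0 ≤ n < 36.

23

Successive powers of 24 modulo 37:
  24^0=1  24^1=24  24^2=21  24^3=23  24^4=34  24^5=2
  24^6=11  24^7=5  24^8=9  24^9=31  24^10=4  24^11=22
  24^12=10  24^13=18  24^14=25  24^15=8  24^16=7  24^17=20
  24^18=36  24^19=13  24^20=16  24^21=14  24^22=3  24^23=35
So 24^23 ≡ 35 (mod 37), giving n = 23.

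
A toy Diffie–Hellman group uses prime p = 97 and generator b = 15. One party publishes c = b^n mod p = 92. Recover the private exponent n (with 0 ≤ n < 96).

71

Baby-step giant-step with m = ceil(sqrt(96)) = 10.
Baby table (15^j mod 97 for j=0..9):
  0:1  1:15  2:31  3:77  4:88  5:59  6:12  7:83
  8:81  9:51
Giant step factor: 15^(-10) ≡ 44 (mod 97).
Scan 92·44^i mod 97 for i = 0, 1, …:
  i=0: 92   i=1: 71   i=2: 20   i=3: 7
  i=4: 17   i=5: 69   i=6: 29   i=7: 15
Match at i=7, j=1: n = 7·10 + 1 = 71.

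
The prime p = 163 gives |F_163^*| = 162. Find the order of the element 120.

162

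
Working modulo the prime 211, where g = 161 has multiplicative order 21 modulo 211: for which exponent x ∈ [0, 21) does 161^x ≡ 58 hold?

Successive powers of 161 modulo 211:
  161^0=1  161^1=161  161^2=179  161^3=123  161^4=180  161^5=73
  161^6=148  161^7=196  161^8=117  161^9=58
So 161^9 ≡ 58 (mod 211), giving x = 9.

9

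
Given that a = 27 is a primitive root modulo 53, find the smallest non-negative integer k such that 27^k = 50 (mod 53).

Successive powers of 27 modulo 53:
  27^0=1  27^1=27  27^2=40  27^3=20  27^4=10  27^5=5
  27^6=29  27^7=41  27^8=47  27^9=50
So 27^9 ≡ 50 (mod 53), giving k = 9.

9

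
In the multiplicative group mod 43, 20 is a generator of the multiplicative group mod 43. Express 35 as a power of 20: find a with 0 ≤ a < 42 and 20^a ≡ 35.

30

Successive powers of 20 modulo 43:
  20^0=1  20^1=20  20^2=13  20^3=2  20^4=40  20^5=26
  20^6=4  20^7=37  20^8=9  20^9=8  20^10=31  20^11=18
  20^12=16  20^13=19  20^14=36  20^15=32  20^16=38  20^17=29
  20^18=21  20^19=33  20^20=15  20^21=42  20^22=23  20^23=30
  20^24=41  20^25=3  20^26=17  20^27=39  20^28=6  20^29=34
  20^30=35
So 20^30 ≡ 35 (mod 43), giving a = 30.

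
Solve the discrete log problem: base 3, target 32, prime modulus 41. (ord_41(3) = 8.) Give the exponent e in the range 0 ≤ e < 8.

6

Successive powers of 3 modulo 41:
  3^0=1  3^1=3  3^2=9  3^3=27  3^4=40  3^5=38
  3^6=32
So 3^6 ≡ 32 (mod 41), giving e = 6.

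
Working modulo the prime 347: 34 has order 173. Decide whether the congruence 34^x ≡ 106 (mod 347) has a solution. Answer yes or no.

106 ∈ ⟨34⟩ iff 106^173 ≡ 1 (mod 347), since |⟨34⟩| = 173.
106^173 mod 347 = 346.
Since 346 ≠ 1, 106 does not lie in the subgroup.

no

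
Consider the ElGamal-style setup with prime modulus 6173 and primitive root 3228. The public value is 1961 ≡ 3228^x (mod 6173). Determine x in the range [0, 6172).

Baby-step giant-step with m = ceil(sqrt(6172)) = 79.
Baby table (3228^j mod 6173 for j=0..78):
  0:1  1:3228  2:6133  3:513  4:1600  5:4172  6:3903  7:5964
  8:4378  9:2187  10:3897  11:5115  12:4618  13:5282  14:470  15:4775
  16:5892  17:363  18:5067  19:3999  20:1029  21:538  22:2051  23:3172
  24:4382  25:2753  26:3737  27:994  28:4845  29:3451  30:3736  31:3939
  32:4885  33:2938  34:2136  35:5940  36:982  37:3147  38:3931  39:3753
  40:3258  41:4205  42:5486  43:4644  44:2788  45:5603  46:5767  47:4281
  48:3894  49:1604  50:4738  51:3743  52:1843  53:4605  54:356  55:990
  56:4279  57:3611  58:1684  59:3712  60:543  61:5845  62:2972  63:774
  64:4580  65:6078  66:1990  67:3800  68:649  69:2325  70:4905  71:5768
  72:1336  73:3854  74:2117  75:165  76:1742  77:5746  78:4396
Giant step factor: 3228^(-79) ≡ 4367 (mod 6173).
Scan 1961·4367^i mod 6173 for i = 0, 1, …:
  i=0: 1961   i=1: 1736   i=2: 668   i=3: 3500
  i=4: 152   i=5: 3273   i=6: 2696   i=7: 1521
  i=8: 59   i=9: 4560     …   i=13: 1770
  i=14: 994
Match at i=14, j=27: x = 14·79 + 27 = 1133.

1133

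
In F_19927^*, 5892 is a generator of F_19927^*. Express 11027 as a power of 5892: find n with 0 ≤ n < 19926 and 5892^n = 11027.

16155

Baby-step giant-step with m = ceil(sqrt(19926)) = 142.
Baby table (5892^j mod 19927 for j=0..141):
  0:1  1:5892  2:2830  3:15388  4:18173  5:7545  6:17930  7:10533
  8:7758  9:17525  10:15513  11:17374  12:2609  13:8511  14:10480  15:14314
  16:7024  17:16956  18:10701  19:1264  20:14717  21:10187  22:1680  23:14768
  24:11774  25:6521  26:2476  27:2028  28:12703  29:264  30:1182  31:9821
  32:17251  33:15192  34:19107  35:10821  36:10859  37:15558  38:3536  39:10397
  40:3526  41:11258  42:15080  43:16794  44:12693  45:1125  46:12736  47:15357
  48:14864  49:19450  50:19150  51:5126  52:12987  53:19651  54:7822  55:16000
  56:17290  57:5856  58:9915  59:13143  60:2234  61:10908  62:5361  63:2717
  64:7183  65:17215  66:2350  67:16862  68:14809  69:14222  70:2989  71:15647
  72:9822  73:3216  74:18022  75:14568  76:9067  77:18404  78:13561  79:14069
  80:18155  81:1124  82:6844  83:12527  84:19403  85:1277  86:11605  87:7123
  88:2454  89:11893  90:10224  91:487  92:19843  93:3247  94:1404  95:2663
  96:7847  97:3884  98:8332  99:11943  100:5919  101:2498  102:12090  103:15182
  104:41  105:2448  106:16395  107:13171  108:7794  109:10440  110:17758  111:13386
  112:19173  113:1153  114:18296  115:14889  116:7334  117:10192  118:11213  119:8991
  120:9006  121:17678  122:347  123:11970  124:5587  125:19127  126:9099  127:7678
  128:4486  129:8310  130:1881  131:3440  132:2721  133:10824  134:8608  135:4121
  136:9846  137:5135  138:6234  139:5267  140:6825  141:214
Giant step factor: 5892^(-142) ≡ 13942 (mod 19927).
Scan 11027·13942^i mod 19927 for i = 0, 1, …:
  i=0: 11027   i=1: 1629   i=2: 14665   i=3: 8410
  i=4: 1752   i=5: 15809   i=6: 16458   i=7: 17958
  i=8: 7608   i=9: 19242     …   i=112: 14082
  i=113: 10440
Match at i=113, j=109: n = 113·142 + 109 = 16155.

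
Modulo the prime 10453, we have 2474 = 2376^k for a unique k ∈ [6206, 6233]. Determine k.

Compute 2376^6206 mod 10453 = 3019, then multiply by 2376 repeatedly:
  2376^6206=3019  2376^6207=2386  2376^6208=3610  2376^6209=5900  2376^6210=927
  2376^6211=7422  2376^6212=461  2376^6213=8224  2376^6214=3567  2376^6215=8262
  2376^6216=10231  2376^6217=5631  2376^6218=9869  2376^6219=2665  2376^6220=7975
  2376^6221=7764  2376^6222=8172  2376^6223=5451  2376^6224=309  2376^6225=2474
Found 2474 at exponent 6225.

6225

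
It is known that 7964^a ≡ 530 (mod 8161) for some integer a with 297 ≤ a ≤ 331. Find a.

298

Compute 7964^297 mod 8161 = 453, then multiply by 7964 repeatedly:
  7964^297=453  7964^298=530
Found 530 at exponent 298.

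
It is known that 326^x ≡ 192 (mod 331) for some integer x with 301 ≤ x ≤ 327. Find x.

Compute 326^301 mod 331 = 285, then multiply by 326 repeatedly:
  326^301=285  326^302=230  326^303=174  326^304=123  326^305=47
  326^306=96  326^307=182  326^308=83  326^309=247  326^310=89
  326^311=217  326^312=239  326^313=129  326^314=17  326^315=246
  326^316=94  326^317=192
Found 192 at exponent 317.

317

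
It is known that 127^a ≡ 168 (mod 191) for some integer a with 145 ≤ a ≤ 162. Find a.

161

Compute 127^145 mod 191 = 84, then multiply by 127 repeatedly:
  127^145=84  127^146=163  127^147=73  127^148=103  127^149=93
  127^150=160  127^151=74  127^152=39  127^153=178  127^154=68
  127^155=41  127^156=50  127^157=47  127^158=48  127^159=175
  127^160=69  127^161=168
Found 168 at exponent 161.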